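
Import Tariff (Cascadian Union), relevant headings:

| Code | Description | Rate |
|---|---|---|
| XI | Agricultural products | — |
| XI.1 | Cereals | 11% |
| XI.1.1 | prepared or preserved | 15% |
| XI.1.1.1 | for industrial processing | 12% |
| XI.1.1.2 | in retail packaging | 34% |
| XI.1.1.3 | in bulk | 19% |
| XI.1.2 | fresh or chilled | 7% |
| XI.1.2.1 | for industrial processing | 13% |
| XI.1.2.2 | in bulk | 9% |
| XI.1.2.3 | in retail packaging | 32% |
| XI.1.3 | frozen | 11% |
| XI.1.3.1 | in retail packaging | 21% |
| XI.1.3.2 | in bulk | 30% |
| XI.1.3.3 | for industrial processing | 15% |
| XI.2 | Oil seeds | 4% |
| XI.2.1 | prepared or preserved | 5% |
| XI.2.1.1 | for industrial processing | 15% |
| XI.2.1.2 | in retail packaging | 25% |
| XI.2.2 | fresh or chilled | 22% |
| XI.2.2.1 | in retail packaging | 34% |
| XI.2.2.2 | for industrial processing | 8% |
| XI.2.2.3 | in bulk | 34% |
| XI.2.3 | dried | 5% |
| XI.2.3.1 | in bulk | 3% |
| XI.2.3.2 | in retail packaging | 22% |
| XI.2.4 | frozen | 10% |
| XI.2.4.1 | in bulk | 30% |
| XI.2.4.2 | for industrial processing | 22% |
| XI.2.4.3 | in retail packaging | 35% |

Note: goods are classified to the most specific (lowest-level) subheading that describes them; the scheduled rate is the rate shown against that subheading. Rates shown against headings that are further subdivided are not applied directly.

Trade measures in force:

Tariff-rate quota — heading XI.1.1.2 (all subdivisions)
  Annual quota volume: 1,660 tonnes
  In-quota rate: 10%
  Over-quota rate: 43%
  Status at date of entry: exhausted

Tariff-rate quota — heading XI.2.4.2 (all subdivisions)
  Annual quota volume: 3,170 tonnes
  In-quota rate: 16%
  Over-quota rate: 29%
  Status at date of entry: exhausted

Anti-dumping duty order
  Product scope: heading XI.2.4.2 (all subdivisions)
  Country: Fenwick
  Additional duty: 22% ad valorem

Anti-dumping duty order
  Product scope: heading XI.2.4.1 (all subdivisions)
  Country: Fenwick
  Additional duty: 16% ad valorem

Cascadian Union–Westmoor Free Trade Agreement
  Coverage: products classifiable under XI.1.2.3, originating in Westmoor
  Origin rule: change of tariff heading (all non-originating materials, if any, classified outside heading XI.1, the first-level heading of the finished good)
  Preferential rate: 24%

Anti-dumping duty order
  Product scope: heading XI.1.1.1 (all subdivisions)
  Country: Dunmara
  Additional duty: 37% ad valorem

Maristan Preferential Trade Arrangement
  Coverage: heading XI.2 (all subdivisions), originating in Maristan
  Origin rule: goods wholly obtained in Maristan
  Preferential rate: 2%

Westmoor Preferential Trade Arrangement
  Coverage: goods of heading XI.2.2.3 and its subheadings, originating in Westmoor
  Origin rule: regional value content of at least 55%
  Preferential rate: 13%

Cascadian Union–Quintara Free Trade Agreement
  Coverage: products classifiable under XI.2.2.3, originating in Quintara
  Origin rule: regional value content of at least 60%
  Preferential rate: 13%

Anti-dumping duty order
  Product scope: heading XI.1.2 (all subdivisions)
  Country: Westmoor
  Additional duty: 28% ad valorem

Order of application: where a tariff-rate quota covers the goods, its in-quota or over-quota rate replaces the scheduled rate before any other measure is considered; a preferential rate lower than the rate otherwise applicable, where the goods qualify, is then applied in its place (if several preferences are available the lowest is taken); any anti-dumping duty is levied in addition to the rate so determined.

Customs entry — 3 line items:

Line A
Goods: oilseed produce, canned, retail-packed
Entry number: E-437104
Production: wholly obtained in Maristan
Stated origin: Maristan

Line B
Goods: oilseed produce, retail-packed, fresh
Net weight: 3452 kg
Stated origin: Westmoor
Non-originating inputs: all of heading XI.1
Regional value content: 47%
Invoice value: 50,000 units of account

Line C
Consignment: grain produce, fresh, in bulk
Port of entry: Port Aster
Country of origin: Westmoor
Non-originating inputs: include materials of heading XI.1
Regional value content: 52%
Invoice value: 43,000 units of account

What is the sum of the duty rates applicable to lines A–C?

73%

Line A: oilseed → XI.2; canned → XI.2.1; retail-packed → XI.2.1.2. Scheduled 25%. Maristan agreement on XI.2: wholly obtained → 2% available; preferential 2%. → 2%.
Line B: oilseed → XI.2; fresh → XI.2.2; retail-packed → XI.2.2.1. Scheduled 34%. Westmoor agreement on XI.1.2.3: XI.2.2.1 not covered; Westmoor agreement on XI.2.2.3: XI.2.2.1 not covered. → 34%.
Line C: grain → XI.1; fresh → XI.1.2; in bulk → XI.1.2.2. Scheduled 9%. Westmoor agreement on XI.1.2.3: XI.1.2.2 not covered; Westmoor agreement on XI.2.2.3: XI.1.2.2 not covered; anti-dumping (Westmoor, XI.1.2): +28%; total 9% + 28% = 37%. → 37%.
Sum: 2% + 34% + 37% = 73%.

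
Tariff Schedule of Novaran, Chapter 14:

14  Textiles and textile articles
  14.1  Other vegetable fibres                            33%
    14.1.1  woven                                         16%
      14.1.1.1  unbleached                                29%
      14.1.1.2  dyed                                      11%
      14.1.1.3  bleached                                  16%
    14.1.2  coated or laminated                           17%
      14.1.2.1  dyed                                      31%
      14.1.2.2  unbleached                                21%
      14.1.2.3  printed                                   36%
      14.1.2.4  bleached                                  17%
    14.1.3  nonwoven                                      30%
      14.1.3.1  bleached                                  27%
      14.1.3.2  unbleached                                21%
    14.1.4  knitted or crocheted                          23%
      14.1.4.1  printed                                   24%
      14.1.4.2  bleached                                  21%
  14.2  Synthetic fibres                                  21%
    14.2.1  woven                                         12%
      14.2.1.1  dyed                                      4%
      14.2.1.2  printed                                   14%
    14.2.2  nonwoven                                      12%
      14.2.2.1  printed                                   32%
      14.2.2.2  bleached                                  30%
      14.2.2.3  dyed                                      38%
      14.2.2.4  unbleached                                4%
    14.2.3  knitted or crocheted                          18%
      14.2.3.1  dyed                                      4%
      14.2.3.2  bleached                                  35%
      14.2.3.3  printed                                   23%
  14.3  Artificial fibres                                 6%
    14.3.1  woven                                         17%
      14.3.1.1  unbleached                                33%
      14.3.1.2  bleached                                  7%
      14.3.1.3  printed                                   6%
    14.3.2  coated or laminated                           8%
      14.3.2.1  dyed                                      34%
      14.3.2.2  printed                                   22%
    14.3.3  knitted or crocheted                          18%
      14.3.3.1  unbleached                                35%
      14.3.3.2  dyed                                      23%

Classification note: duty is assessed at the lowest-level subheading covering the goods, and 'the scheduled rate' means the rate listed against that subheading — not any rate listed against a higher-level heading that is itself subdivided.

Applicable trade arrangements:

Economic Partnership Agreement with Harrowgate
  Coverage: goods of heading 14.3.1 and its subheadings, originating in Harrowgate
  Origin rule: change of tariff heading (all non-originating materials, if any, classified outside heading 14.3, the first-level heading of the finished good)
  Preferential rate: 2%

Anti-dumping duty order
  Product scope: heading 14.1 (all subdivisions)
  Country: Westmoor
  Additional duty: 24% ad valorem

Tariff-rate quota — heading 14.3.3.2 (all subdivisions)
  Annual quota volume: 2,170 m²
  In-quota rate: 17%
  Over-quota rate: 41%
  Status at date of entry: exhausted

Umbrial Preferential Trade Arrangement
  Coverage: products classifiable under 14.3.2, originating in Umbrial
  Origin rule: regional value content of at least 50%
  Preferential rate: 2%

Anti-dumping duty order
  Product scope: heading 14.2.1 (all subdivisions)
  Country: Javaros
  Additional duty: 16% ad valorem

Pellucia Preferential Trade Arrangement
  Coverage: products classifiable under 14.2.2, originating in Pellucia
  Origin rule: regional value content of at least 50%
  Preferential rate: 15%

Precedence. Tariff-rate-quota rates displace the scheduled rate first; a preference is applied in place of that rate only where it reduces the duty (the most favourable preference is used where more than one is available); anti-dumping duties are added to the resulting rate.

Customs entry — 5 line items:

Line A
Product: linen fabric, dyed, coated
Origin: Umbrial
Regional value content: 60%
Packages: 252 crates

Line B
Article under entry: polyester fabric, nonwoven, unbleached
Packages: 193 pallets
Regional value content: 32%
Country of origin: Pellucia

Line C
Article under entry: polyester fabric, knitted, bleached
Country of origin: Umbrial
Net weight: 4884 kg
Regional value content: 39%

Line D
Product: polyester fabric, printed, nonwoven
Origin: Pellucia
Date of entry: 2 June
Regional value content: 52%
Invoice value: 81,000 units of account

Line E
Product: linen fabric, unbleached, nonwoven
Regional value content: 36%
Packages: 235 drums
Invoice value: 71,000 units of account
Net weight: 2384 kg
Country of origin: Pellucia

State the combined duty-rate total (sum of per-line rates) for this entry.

Line A: linen → 14.1; coated → 14.1.2; dyed → 14.1.2.1. Scheduled 31%. Umbrial agreement on 14.3.2: 14.1.2.1 not covered. → 31%.
Line B: polyester → 14.2; nonwoven → 14.2.2; unbleached → 14.2.2.4. Scheduled 4%. Pellucia agreement on 14.2.2: RVC < 50%. → 4%.
Line C: polyester → 14.2; knitted → 14.2.3; bleached → 14.2.3.2. Scheduled 35%. Umbrial agreement on 14.3.2: 14.2.3.2 not covered. → 35%.
Line D: polyester → 14.2; nonwoven → 14.2.2; printed → 14.2.2.1. Scheduled 32%. Pellucia agreement on 14.2.2: RVC ≥ 50% → 15% available; preferential 15%. → 15%.
Line E: linen → 14.1; nonwoven → 14.1.3; unbleached → 14.1.3.2. Scheduled 21%. Pellucia agreement on 14.2.2: 14.1.3.2 not covered. → 21%.
Sum: 31% + 4% + 35% + 15% + 21% = 106%.

106%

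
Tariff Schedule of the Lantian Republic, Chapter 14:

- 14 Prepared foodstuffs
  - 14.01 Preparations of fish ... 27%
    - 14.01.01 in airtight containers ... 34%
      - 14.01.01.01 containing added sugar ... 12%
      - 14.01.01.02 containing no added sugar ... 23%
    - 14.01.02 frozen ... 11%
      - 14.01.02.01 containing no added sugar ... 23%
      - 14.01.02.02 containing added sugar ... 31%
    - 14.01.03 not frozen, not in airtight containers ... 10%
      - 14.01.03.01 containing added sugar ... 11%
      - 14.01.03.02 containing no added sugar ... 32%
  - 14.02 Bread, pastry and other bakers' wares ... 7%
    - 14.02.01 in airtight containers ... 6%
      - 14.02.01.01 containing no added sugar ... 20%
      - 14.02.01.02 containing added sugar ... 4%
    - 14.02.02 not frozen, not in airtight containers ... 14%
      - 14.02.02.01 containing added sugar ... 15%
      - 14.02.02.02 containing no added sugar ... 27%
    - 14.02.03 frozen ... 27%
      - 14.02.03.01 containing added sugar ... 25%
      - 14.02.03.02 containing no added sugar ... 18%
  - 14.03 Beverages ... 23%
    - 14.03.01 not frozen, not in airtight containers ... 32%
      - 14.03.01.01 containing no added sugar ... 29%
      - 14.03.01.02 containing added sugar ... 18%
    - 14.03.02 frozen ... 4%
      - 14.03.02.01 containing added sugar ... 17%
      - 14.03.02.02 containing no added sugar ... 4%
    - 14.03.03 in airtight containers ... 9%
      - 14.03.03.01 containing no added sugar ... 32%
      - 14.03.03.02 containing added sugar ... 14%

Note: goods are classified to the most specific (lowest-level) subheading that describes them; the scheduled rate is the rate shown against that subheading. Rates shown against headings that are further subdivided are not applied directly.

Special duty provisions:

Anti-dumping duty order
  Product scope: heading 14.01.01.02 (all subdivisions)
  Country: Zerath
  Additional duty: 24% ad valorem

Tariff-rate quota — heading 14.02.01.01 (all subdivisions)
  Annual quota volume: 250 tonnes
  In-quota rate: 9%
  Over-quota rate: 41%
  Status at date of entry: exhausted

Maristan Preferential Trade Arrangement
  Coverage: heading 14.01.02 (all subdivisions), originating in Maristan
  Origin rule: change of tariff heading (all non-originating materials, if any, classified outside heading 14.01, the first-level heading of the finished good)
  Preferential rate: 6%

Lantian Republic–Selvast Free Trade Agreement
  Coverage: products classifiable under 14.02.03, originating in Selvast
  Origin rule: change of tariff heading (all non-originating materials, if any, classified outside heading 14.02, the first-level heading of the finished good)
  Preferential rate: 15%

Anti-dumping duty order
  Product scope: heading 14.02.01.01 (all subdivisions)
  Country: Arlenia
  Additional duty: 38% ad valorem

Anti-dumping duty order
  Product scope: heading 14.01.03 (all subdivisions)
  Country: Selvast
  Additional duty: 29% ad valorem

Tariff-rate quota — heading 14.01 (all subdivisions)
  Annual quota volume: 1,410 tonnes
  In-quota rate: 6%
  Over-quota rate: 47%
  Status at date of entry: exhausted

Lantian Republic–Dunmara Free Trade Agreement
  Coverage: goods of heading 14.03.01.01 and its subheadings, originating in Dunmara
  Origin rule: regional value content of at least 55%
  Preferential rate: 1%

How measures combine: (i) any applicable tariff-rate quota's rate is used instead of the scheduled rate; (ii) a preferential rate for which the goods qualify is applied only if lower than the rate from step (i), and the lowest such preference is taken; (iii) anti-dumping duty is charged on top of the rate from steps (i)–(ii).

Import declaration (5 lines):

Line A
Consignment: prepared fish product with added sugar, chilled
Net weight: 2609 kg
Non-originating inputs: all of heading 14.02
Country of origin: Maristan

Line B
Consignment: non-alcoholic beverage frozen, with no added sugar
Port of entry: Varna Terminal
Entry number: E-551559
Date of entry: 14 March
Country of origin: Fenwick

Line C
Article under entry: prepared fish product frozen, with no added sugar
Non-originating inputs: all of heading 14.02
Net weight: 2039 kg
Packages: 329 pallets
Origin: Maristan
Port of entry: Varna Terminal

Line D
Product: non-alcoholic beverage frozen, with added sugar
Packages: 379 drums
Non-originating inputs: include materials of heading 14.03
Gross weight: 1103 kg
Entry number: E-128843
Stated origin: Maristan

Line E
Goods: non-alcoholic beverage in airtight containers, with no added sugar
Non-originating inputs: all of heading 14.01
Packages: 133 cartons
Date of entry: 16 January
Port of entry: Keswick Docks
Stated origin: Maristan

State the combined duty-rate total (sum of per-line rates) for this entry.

Line A: prepared fish product → 14.01; chilled → 14.01.03; with added sugar → 14.01.03.01. Scheduled 11%. quota on 14.01 exhausted → over-quota 47%; Maristan agreement on 14.01.02: 14.01.03.01 not covered. → 47%.
Line B: non-alcoholic beverage → 14.03; frozen → 14.03.02; with no added sugar → 14.03.02.02. Scheduled 4%. No special measure applies. → 4%.
Line C: prepared fish product → 14.01; frozen → 14.01.02; with no added sugar → 14.01.02.01. Scheduled 23%. quota on 14.01 exhausted → over-quota 47%; Maristan agreement on 14.01.02: CTH met → 6% available; preferential 6%. → 6%.
Line D: non-alcoholic beverage → 14.03; frozen → 14.03.02; with added sugar → 14.03.02.01. Scheduled 17%. Maristan agreement on 14.01.02: 14.03.02.01 not covered. → 17%.
Line E: non-alcoholic beverage → 14.03; in airtight containers → 14.03.03; with no added sugar → 14.03.03.01. Scheduled 32%. Maristan agreement on 14.01.02: 14.03.03.01 not covered. → 32%.
Sum: 47% + 4% + 6% + 17% + 32% = 106%.

106%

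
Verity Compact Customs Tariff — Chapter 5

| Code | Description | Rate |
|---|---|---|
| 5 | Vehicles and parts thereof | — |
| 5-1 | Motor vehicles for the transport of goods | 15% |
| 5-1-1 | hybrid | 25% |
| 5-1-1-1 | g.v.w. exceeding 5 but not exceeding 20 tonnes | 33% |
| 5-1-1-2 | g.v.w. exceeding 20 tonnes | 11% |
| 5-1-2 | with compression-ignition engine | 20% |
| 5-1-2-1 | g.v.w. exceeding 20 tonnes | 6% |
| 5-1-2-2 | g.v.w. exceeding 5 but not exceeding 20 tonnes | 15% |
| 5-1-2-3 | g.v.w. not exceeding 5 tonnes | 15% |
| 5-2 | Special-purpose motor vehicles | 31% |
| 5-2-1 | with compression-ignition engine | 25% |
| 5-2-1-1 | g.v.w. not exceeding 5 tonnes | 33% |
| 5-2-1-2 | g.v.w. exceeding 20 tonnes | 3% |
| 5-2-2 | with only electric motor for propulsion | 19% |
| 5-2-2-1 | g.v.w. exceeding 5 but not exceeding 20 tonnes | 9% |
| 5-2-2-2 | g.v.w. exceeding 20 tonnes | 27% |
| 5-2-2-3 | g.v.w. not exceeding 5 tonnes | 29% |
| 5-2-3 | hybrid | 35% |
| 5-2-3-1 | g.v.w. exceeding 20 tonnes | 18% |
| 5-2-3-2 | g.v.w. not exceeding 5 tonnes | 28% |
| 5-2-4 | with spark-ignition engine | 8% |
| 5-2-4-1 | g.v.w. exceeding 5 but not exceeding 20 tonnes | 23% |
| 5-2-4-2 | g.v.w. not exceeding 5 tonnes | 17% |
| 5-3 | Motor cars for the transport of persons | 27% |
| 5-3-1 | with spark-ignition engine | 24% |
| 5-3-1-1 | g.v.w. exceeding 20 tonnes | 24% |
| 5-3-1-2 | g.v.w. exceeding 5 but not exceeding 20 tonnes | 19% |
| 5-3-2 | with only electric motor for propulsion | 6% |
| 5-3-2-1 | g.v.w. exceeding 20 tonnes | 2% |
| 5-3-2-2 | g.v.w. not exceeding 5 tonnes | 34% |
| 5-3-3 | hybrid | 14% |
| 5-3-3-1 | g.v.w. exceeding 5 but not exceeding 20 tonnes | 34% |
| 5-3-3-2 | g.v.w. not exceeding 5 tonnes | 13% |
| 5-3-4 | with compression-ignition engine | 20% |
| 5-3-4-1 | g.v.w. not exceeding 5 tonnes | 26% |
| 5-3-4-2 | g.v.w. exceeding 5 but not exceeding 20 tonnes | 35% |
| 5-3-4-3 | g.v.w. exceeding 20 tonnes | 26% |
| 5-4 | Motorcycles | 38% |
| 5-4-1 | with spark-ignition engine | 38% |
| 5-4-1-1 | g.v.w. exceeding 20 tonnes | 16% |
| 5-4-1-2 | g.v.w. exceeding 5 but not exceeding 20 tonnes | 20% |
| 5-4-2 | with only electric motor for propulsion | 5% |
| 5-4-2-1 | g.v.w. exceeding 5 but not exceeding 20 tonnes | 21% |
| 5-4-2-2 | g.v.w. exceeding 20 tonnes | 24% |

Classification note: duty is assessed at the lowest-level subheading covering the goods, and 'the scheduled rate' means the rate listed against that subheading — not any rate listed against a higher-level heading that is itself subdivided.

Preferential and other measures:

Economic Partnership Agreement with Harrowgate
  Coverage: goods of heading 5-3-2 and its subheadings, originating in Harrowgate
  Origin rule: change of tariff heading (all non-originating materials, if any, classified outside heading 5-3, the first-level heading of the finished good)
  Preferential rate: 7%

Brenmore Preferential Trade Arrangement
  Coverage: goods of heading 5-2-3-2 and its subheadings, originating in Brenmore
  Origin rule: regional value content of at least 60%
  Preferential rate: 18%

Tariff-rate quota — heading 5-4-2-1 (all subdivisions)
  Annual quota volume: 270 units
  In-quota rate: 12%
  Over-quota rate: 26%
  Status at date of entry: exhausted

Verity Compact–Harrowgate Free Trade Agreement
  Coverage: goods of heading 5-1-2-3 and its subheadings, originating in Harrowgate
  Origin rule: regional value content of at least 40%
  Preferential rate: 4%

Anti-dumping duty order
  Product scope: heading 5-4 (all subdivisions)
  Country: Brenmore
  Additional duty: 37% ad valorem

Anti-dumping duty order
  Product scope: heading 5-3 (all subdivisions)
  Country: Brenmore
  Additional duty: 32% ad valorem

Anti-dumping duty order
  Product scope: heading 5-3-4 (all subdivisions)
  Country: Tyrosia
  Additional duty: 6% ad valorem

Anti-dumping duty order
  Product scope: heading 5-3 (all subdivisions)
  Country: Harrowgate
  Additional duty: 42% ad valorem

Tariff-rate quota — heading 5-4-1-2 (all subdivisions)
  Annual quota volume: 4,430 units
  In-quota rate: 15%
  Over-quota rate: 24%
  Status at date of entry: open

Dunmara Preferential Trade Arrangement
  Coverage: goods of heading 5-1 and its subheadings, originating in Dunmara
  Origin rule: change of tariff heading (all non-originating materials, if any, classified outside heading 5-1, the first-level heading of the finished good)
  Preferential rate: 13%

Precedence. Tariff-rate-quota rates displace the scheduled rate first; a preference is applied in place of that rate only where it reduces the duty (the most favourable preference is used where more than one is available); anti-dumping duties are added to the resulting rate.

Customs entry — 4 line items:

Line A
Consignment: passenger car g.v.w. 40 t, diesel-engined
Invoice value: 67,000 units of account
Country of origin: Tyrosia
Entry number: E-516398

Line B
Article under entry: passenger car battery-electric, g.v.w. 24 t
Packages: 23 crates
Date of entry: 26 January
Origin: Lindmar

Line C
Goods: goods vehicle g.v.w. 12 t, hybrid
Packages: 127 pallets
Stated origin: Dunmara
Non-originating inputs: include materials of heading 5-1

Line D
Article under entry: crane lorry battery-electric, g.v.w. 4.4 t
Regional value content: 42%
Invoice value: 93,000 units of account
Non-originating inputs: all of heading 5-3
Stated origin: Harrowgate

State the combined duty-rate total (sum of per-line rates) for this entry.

96%

Line A: passenger car → 5-3; diesel-engined → 5-3-4; g.v.w. 40 t → 5-3-4-3. Scheduled 26%. anti-dumping (Tyrosia, 5-3-4): +6%; total 26% + 6% = 32%. → 32%.
Line B: passenger car → 5-3; battery-electric → 5-3-2; g.v.w. 24 t → 5-3-2-1. Scheduled 2%. No special measure applies. → 2%.
Line C: goods vehicle → 5-1; hybrid → 5-1-1; g.v.w. 12 t → 5-1-1-1. Scheduled 33%. Dunmara agreement on 5-1: CTH not met. → 33%.
Line D: crane lorry → 5-2; battery-electric → 5-2-2; g.v.w. 4.4 t → 5-2-2-3. Scheduled 29%. Harrowgate agreement on 5-3-2: 5-2-2-3 not covered; Harrowgate agreement on 5-1-2-3: 5-2-2-3 not covered. → 29%.
Sum: 32% + 2% + 33% + 29% = 96%.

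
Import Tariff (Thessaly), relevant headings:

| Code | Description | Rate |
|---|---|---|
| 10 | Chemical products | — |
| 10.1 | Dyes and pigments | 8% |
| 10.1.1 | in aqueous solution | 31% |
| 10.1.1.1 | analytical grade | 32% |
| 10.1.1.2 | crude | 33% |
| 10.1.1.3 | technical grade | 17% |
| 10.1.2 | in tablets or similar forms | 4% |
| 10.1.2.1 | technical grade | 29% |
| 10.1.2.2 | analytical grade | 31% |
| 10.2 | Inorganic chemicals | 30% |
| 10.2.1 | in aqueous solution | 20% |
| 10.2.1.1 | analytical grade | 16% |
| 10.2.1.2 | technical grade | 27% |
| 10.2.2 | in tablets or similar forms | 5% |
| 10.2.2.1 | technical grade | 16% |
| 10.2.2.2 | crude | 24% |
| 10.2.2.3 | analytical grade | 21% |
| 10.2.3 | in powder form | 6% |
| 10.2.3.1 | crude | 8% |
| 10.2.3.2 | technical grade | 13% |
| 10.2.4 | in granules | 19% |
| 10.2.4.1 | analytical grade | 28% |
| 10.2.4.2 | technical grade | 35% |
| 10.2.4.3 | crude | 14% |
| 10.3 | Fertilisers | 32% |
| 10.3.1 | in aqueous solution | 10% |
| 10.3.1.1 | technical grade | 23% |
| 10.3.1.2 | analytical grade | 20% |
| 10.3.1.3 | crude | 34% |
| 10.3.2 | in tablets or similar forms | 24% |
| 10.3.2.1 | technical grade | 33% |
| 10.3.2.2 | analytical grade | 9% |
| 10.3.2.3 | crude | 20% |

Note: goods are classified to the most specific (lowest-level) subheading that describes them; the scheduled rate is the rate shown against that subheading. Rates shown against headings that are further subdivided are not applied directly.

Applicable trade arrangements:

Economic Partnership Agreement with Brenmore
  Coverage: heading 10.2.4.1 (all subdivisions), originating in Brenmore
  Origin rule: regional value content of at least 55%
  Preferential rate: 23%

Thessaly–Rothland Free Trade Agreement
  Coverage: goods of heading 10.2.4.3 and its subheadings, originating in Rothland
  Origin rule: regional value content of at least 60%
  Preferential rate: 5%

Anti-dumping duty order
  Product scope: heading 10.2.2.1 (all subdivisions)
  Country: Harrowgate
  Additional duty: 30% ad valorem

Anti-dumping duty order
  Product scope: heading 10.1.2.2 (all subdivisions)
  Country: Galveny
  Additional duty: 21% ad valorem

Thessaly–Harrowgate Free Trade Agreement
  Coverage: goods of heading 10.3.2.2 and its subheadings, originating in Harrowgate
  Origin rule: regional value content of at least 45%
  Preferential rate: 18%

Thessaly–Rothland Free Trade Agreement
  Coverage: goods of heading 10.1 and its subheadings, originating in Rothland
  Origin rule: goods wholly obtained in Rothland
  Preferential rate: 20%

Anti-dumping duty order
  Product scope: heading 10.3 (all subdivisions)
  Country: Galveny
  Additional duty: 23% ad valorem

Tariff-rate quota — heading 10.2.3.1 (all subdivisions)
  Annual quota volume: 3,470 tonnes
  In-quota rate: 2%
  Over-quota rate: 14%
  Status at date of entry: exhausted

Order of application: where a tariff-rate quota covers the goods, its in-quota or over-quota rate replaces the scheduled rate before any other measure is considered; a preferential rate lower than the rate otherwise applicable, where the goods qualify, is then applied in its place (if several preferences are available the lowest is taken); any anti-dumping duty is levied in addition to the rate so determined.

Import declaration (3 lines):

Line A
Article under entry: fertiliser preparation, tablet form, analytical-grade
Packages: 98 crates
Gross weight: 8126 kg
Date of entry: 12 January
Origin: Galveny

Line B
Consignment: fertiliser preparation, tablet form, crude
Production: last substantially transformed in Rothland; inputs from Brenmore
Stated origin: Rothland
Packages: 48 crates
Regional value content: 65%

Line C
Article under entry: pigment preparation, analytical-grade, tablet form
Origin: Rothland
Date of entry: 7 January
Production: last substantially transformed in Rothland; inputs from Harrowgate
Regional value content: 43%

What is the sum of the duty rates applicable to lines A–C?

83%

Line A: fertiliser → 10.3; tablet form → 10.3.2; analytical-grade → 10.3.2.2. Scheduled 9%. anti-dumping (Galveny, 10.3): +23%; total 9% + 23% = 32%. → 32%.
Line B: fertiliser → 10.3; tablet form → 10.3.2; crude → 10.3.2.3. Scheduled 20%. Rothland agreement on 10.2.4.3: 10.3.2.3 not covered; Rothland agreement on 10.1: 10.3.2.3 not covered. → 20%.
Line C: pigment → 10.1; tablet form → 10.1.2; analytical-grade → 10.1.2.2. Scheduled 31%. Rothland agreement on 10.2.4.3: 10.1.2.2 not covered; Rothland agreement on 10.1: not wholly obtained. → 31%.
Sum: 32% + 20% + 31% = 83%.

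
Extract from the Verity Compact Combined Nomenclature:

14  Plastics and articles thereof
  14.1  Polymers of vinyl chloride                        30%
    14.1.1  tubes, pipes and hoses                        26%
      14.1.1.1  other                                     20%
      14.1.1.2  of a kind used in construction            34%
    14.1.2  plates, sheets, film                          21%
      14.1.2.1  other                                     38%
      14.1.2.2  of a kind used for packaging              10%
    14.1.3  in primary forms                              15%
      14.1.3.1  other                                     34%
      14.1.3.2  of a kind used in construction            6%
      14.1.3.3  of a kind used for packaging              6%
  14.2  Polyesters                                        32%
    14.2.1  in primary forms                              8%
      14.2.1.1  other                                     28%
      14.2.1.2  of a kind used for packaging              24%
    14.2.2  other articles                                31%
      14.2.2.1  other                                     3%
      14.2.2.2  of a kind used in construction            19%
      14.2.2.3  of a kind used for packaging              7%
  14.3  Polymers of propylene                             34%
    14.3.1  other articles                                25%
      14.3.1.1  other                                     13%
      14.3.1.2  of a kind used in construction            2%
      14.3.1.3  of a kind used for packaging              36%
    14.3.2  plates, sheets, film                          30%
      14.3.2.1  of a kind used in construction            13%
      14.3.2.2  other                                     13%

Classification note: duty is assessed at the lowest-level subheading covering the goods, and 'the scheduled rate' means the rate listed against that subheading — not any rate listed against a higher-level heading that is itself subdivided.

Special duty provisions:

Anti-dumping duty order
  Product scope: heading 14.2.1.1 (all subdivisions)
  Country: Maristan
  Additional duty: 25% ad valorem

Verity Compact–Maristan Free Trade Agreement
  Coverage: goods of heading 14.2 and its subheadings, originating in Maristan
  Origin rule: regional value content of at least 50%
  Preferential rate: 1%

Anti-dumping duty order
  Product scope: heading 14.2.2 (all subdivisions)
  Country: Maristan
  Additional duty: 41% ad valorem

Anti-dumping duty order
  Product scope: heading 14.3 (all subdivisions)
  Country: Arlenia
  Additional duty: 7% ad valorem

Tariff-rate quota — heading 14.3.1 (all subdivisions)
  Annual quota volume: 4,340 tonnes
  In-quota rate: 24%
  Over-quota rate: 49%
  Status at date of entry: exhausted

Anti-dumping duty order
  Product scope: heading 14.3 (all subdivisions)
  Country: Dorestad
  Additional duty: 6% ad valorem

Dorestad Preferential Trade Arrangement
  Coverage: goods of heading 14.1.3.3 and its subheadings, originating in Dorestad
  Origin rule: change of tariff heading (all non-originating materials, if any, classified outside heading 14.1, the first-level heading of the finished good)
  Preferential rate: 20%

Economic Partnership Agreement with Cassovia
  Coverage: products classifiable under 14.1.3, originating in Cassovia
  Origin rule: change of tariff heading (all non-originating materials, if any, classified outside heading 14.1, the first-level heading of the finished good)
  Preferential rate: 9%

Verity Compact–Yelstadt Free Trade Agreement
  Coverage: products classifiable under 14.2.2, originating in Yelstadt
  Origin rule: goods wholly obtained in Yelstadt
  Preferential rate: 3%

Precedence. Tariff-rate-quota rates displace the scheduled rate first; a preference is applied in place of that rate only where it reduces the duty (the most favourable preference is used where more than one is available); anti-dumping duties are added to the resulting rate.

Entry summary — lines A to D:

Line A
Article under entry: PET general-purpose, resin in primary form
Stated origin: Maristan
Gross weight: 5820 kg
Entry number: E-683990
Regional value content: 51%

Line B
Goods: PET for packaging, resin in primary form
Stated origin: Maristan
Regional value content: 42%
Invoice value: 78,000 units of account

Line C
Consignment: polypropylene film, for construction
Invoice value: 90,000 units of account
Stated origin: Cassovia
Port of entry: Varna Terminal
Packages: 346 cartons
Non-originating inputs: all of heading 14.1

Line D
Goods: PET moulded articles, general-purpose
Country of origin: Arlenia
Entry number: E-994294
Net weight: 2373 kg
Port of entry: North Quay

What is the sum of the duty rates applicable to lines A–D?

Line A: PET → 14.2; resin in primary form → 14.2.1; general-purpose → 14.2.1.1. Scheduled 28%. Maristan agreement on 14.2: RVC ≥ 50% → 1% available; preferential 1%; anti-dumping (Maristan, 14.2.1.1): +25%; total 1% + 25% = 26%. → 26%.
Line B: PET → 14.2; resin in primary form → 14.2.1; for packaging → 14.2.1.2. Scheduled 24%. Maristan agreement on 14.2: RVC < 50%. → 24%.
Line C: polypropylene → 14.3; film → 14.3.2; for construction → 14.3.2.1. Scheduled 13%. Cassovia agreement on 14.1.3: 14.3.2.1 not covered. → 13%.
Line D: PET → 14.2; moulded articles → 14.2.2; general-purpose → 14.2.2.1. Scheduled 3%. No special measure applies. → 3%.
Sum: 26% + 24% + 13% + 3% = 66%.

66%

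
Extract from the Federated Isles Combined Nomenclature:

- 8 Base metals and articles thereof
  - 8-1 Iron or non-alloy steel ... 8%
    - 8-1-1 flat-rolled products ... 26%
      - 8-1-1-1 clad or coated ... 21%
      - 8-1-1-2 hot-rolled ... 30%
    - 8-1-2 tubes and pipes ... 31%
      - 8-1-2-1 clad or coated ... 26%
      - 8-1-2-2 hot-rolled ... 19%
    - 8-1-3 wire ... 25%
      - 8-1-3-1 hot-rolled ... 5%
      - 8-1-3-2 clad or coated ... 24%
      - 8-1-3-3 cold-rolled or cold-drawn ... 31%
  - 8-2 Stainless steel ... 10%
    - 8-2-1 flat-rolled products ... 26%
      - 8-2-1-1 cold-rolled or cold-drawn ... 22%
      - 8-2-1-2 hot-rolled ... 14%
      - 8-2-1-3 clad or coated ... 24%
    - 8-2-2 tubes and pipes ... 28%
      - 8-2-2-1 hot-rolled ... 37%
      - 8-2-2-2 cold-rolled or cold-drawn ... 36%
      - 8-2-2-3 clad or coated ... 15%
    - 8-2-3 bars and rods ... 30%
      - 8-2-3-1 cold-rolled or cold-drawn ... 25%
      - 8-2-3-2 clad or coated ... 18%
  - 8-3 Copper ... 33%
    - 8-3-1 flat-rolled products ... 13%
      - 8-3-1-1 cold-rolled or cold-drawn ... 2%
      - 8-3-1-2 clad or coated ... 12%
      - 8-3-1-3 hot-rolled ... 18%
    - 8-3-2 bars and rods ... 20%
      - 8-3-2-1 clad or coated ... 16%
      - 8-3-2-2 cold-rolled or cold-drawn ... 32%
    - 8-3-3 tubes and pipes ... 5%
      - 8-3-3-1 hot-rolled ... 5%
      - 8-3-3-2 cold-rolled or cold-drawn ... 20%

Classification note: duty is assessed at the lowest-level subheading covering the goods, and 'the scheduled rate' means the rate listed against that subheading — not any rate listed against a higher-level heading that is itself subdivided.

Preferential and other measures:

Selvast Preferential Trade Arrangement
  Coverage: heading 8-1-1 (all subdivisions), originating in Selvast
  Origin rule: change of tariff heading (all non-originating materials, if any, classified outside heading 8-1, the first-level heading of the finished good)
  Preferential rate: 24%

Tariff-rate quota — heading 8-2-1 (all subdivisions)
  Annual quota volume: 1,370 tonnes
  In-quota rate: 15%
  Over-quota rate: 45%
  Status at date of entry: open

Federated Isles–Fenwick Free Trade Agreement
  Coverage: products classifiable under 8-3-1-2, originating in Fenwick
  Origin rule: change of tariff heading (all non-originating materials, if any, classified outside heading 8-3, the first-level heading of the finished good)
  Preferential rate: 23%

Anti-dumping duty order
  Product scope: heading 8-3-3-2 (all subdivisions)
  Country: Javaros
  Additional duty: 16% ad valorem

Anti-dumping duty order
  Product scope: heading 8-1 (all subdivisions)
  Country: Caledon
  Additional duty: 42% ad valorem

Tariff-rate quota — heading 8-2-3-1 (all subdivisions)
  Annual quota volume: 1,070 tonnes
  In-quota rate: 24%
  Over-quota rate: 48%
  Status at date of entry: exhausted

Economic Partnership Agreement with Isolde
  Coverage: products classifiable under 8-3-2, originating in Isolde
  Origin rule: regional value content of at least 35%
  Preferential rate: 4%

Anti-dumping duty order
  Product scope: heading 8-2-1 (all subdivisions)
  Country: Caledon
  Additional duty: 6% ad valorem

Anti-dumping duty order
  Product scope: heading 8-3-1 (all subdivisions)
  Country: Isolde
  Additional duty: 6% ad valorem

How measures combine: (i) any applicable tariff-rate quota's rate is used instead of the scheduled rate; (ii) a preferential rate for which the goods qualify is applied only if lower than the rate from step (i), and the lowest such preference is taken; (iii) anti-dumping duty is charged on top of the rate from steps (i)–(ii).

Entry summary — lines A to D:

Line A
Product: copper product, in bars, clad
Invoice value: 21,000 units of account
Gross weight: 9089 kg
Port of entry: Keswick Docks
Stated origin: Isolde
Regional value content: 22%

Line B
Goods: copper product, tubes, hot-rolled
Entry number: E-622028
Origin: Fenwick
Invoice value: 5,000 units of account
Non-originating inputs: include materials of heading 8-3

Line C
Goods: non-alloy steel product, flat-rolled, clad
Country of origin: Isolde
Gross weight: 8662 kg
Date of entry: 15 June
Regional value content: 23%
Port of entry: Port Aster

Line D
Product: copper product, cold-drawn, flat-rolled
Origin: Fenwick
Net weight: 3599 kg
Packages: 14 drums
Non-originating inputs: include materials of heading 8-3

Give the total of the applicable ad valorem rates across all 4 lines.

44%

Line A: copper → 8-3; in bars → 8-3-2; clad → 8-3-2-1. Scheduled 16%. Isolde agreement on 8-3-2: RVC < 35%. → 16%.
Line B: copper → 8-3; tubes → 8-3-3; hot-rolled → 8-3-3-1. Scheduled 5%. Fenwick agreement on 8-3-1-2: 8-3-3-1 not covered. → 5%.
Line C: non-alloy steel → 8-1; flat-rolled → 8-1-1; clad → 8-1-1-1. Scheduled 21%. Isolde agreement on 8-3-2: 8-1-1-1 not covered. → 21%.
Line D: copper → 8-3; flat-rolled → 8-3-1; cold-drawn → 8-3-1-1. Scheduled 2%. Fenwick agreement on 8-3-1-2: 8-3-1-1 not covered. → 2%.
Sum: 16% + 5% + 21% + 2% = 44%.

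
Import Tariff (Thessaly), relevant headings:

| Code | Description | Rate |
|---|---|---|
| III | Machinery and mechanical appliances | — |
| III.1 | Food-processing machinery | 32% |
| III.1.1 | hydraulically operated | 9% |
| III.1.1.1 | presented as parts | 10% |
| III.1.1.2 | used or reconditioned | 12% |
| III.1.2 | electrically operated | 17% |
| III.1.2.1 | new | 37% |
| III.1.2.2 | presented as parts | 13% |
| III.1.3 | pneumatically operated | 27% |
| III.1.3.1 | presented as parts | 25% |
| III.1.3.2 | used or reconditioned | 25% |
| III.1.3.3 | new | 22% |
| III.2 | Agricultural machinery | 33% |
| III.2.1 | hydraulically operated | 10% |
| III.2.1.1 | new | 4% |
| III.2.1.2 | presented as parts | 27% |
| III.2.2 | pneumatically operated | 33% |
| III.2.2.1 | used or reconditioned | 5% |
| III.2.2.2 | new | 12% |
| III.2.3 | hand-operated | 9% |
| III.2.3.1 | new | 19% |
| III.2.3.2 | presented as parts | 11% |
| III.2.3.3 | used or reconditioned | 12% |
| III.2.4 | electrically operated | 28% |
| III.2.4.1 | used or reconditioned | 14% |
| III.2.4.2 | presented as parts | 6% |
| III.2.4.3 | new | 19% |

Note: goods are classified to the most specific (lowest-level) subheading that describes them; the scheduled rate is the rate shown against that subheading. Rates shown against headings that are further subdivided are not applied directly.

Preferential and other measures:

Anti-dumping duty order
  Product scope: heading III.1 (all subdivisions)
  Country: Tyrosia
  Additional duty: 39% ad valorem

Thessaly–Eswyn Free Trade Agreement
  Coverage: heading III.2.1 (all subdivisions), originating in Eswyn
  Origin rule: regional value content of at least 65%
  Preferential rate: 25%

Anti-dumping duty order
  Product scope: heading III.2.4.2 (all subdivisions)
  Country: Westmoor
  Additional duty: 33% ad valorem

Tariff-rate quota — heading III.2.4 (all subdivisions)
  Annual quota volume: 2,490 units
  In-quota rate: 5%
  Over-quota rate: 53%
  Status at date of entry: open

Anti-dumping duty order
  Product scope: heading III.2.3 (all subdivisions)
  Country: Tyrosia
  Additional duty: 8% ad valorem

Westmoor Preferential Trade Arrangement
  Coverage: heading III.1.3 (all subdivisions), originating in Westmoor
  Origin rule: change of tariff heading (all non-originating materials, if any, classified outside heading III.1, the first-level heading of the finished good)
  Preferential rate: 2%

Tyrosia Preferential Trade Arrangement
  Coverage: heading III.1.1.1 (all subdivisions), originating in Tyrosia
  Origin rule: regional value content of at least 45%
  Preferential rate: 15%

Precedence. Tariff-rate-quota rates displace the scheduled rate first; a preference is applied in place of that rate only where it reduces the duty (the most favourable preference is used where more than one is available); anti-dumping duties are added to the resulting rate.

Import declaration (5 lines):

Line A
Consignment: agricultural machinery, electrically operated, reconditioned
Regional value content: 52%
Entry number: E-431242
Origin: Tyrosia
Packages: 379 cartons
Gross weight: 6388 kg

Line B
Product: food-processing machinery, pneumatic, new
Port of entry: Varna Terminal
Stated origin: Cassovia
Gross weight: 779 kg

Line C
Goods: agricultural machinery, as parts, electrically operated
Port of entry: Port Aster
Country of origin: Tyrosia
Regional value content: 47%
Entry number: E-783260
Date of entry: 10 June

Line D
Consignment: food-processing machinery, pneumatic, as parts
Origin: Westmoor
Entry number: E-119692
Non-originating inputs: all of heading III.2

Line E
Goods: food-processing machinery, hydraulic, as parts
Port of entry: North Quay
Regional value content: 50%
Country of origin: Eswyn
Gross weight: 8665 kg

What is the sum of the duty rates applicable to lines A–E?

Line A: agricultural → III.2; electrically operated → III.2.4; reconditioned → III.2.4.1. Scheduled 14%. quota on III.2.4 open → in-quota 5%; Tyrosia agreement on III.1.1.1: III.2.4.1 not covered. → 5%.
Line B: food-processing → III.1; pneumatic → III.1.3; new → III.1.3.3. Scheduled 22%. No special measure applies. → 22%.
Line C: agricultural → III.2; electrically operated → III.2.4; as parts → III.2.4.2. Scheduled 6%. quota on III.2.4 open → in-quota 5%; Tyrosia agreement on III.1.1.1: III.2.4.2 not covered. → 5%.
Line D: food-processing → III.1; pneumatic → III.1.3; as parts → III.1.3.1. Scheduled 25%. Westmoor agreement on III.1.3: CTH met → 2% available; preferential 2%. → 2%.
Line E: food-processing → III.1; hydraulic → III.1.1; as parts → III.1.1.1. Scheduled 10%. Eswyn agreement on III.2.1: III.1.1.1 not covered. → 10%.
Sum: 5% + 22% + 5% + 2% + 10% = 44%.

44%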